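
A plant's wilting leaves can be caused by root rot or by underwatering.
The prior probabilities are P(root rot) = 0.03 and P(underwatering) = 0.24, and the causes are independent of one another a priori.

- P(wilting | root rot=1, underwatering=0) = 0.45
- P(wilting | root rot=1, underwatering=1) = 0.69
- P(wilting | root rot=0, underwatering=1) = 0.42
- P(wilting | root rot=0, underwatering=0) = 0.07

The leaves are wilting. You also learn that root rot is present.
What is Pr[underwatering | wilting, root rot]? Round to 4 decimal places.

For the numerator, keep only underwatering=true terms: 0.69·0.24 = 0.165600
Normalizer over all consistent configurations: 0.45·0.76 + 0.69·0.24 = 0.507600
Posterior = 0.165600 / 0.507600 ≈ 0.3262

Pr[underwatering | wilting, root rot] ≈ 0.3262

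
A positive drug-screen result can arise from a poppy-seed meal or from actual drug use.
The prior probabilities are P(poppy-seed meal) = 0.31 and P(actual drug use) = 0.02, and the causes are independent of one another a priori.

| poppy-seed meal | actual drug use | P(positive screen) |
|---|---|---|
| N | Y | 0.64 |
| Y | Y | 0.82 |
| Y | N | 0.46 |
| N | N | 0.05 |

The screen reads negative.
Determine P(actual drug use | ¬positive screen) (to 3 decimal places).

P(actual drug use | ¬positive screen) ≈ 0.007

For the numerator, keep only actual drug use=true terms: 0.004968 + 0.001116 = 0.006084
Denominator P(¬positive screen): 0.95·0.69·0.98 + 0.36·0.69·0.02 + 0.54·0.31·0.98 + 0.18·0.31·0.02 = 0.812526
P(actual drug use | ¬positive screen) = 0.006084/0.812526 ≈ 0.007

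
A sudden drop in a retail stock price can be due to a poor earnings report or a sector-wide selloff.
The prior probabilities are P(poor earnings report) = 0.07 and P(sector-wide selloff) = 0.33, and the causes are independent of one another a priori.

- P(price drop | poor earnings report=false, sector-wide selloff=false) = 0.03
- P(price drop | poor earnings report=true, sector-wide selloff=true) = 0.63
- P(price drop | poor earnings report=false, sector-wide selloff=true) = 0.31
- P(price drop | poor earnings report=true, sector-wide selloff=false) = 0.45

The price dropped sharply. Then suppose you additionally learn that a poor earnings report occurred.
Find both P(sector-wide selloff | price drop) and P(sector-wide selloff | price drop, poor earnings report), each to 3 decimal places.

By total probability over the 4 (poor earnings report, sector-wide selloff) configurations:
  P(price drop) = 0.03×0.93×0.67 + 0.31×0.93×0.33 + 0.45×0.07×0.67 + 0.63×0.07×0.33
        = 0.018693 + 0.095139 + 0.021105 + 0.014553 = 0.149490
Keeping only the sector-wide selloff-present terms gives 0.109692, so
  P(sector-wide selloff | price drop) = 0.109692 / 0.149490 ≈ 0.734

Now condition on the additional information:
Enumerate both values of sector-wide selloff and weight by the priors:
  P(price drop | poor earnings report) = 0.45·0.67 + 0.63·0.33
        = 0.301500 + 0.207900 = 0.509400
Keeping only the sector-wide selloff-present terms gives 0.207900, so
  P(sector-wide selloff | price drop, poor earnings report) = 0.207900 / 0.509400 ≈ 0.408

P(sector-wide selloff | price drop) ≈ 0.734; P(sector-wide selloff | price drop, poor earnings report) ≈ 0.408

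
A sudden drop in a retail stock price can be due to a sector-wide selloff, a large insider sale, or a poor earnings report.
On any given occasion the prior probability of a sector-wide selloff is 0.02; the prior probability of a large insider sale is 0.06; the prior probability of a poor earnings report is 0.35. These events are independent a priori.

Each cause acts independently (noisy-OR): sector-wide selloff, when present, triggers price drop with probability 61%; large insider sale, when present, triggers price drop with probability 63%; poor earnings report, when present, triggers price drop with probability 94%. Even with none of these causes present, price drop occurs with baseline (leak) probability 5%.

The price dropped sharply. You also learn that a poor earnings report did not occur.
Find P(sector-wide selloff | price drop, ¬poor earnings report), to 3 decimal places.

P(sector-wide selloff | price drop, ¬poor earnings report) ≈ 0.133

Under noisy-OR, P(price drop | causes) = 1 − (1−0.05)·∏(1−qᵢ) over the active causes.
For the numerator, keep only sector-wide selloff=true terms: 0.011835 + 0.001035 = 0.012870
The normalizing constant is 0.05*0.98*0.94 + 0.6485*0.98*0.06 + 0.6295*0.02*0.94 + 0.862915*0.02*0.06 = 0.097062
P(sector-wide selloff | price drop, ¬poor earnings report) = 0.012870/0.097062 ≈ 0.133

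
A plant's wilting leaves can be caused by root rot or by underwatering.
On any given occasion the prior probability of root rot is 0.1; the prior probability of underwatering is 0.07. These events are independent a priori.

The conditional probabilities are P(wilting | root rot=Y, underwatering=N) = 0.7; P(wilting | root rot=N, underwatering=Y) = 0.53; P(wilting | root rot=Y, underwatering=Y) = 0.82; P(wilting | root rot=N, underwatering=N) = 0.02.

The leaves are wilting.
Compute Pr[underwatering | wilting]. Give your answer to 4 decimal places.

Pr[underwatering | wilting] ≈ 0.3235

Sum P(wilting|·) weighted by the priors over the 4 (root rot, underwatering) configurations:
  P(wilting) = 0.02×0.9×0.93 + 0.53×0.9×0.07 + 0.7×0.1×0.93 + 0.82×0.1×0.07
        = 0.016740 + 0.033390 + 0.065100 + 0.005740 = 0.120970
Configurations with underwatering contribute 0.039130, so
  P(underwatering | wilting) = 0.039130 / 0.120970 ≈ 0.3235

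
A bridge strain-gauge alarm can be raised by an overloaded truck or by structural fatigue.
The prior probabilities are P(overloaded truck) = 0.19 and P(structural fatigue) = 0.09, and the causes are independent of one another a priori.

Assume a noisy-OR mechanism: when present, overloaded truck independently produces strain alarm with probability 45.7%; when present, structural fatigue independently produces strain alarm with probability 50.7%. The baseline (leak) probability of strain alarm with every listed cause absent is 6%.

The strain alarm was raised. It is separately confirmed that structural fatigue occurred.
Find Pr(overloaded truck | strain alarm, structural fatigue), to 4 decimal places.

Pr(overloaded truck | strain alarm, structural fatigue) ≈ 0.2465

Under noisy-OR, P(strain alarm | causes) = 1 − (1−0.06)·∏(1−qᵢ) over the active causes.
P(strain alarm | structural fatigue) = 0.53658·0.81 + 0.748363·0.19 = 0.434630 + 0.142189 = 0.576819
Of this, 0.142189 comes from 0.748363·0.19 (the overloaded truck=true cases).
So P(overloaded truck | strain alarm, structural fatigue) = 0.142189/0.576819 ≈ 0.2465.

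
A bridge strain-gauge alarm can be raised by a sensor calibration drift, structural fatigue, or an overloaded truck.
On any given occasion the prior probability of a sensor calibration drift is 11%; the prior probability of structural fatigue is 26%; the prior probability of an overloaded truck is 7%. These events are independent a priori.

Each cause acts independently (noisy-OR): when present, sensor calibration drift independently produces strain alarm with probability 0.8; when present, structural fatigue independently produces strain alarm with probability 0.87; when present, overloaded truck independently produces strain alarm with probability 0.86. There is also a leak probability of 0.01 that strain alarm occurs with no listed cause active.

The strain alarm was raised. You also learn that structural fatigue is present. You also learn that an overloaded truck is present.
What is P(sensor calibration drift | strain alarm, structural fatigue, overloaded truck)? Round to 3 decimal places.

Under noisy-OR, P(strain alarm | causes) = 1 − (1−0.01)·∏(1−qᵢ) over the active causes.
Sum P(strain alarm|·) weighted by the priors over both values of sensor calibration drift:
  P(strain alarm | structural fatigue, overloaded truck) = 0.981982×0.89 + 0.996396×0.11
        = 0.873964 + 0.109604 = 0.983568
Keeping only the sensor calibration drift-present terms gives 0.109604, so
  P(sensor calibration drift | strain alarm, structural fatigue, overloaded truck) = 0.109604 / 0.983568 ≈ 0.111

P(sensor calibration drift | strain alarm, structural fatigue, overloaded truck) ≈ 0.111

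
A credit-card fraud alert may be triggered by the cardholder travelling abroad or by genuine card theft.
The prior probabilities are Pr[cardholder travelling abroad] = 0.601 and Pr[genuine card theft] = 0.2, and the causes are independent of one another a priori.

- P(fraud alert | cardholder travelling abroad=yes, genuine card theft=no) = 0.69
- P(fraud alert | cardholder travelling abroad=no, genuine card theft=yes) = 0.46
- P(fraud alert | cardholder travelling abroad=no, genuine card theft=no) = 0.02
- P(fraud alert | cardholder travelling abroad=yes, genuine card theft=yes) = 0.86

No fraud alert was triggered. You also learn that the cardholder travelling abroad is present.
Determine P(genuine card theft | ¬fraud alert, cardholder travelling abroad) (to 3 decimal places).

P(genuine card theft | ¬fraud alert, cardholder travelling abroad) ≈ 0.101

P(¬fraud alert | cardholder travelling abroad) = 0.31·0.8 + 0.14·0.2 = 0.248000 + 0.028000 = 0.276000
Restricting to configurations with genuine card theft present: 0.14·0.2 = 0.028000.
P(genuine card theft | ¬fraud alert, cardholder travelling abroad) = 0.028000 / 0.276000 ≈ 0.101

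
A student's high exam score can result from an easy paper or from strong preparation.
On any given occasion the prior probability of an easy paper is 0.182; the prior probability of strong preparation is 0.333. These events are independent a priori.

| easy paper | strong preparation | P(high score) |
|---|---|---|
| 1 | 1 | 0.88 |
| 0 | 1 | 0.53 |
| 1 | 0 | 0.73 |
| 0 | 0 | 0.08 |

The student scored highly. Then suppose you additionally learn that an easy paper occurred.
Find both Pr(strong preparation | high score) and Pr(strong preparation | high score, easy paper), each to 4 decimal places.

Numerator (weight on configurations with strong preparation): 0.144369 + 0.053333 = 0.197702
Denominator P(high score): 0.08·0.818·0.667 + 0.53·0.818·0.333 + 0.73·0.182·0.667 + 0.88·0.182·0.333 = 0.329968
P(strong preparation | high score) = 0.197702/0.329968 ≈ 0.5992

With the extra evidence:
P(high score | easy paper) = 0.73*0.667 + 0.88*0.333 = 0.486910 + 0.293040 = 0.779950
Of this, 0.293040 comes from 0.88*0.333 (the strong preparation=true cases).
Hence the posterior is 0.293040/0.779950 ≈ 0.3757.
This is intercausal reasoning (explaining away): once easy paper accounts for the high score, strong preparation becomes less likely.

Pr(strong preparation | high score) ≈ 0.5992; Pr(strong preparation | high score, easy paper) ≈ 0.3757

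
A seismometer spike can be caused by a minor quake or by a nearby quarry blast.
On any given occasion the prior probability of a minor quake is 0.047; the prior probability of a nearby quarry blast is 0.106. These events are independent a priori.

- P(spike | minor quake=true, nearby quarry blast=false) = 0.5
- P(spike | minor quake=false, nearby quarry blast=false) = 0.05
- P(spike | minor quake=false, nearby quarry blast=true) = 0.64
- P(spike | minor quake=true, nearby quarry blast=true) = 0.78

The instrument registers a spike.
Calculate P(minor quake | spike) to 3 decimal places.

P(minor quake | spike) ≈ 0.188

Numerator (weight on configurations with minor quake): 0.021009 + 0.003886 = 0.024895
The normalizing constant is 0.05×0.953×0.894 + 0.64×0.953×0.106 + 0.5×0.047×0.894 + 0.78×0.047×0.106 = 0.132146
P(minor quake | spike) = 0.024895/0.132146 ≈ 0.188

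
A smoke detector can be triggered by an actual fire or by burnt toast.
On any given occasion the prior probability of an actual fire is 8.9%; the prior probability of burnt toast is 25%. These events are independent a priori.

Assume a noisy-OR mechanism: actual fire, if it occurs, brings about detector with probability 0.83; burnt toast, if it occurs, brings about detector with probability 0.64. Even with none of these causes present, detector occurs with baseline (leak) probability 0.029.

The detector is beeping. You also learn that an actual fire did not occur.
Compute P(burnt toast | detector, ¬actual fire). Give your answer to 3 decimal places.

Under noisy-OR, P(detector | causes) = 1 − (1−0.029)·∏(1−qᵢ) over the active causes.
P(detector | ¬actual fire) = 0.029·0.75 + 0.65044·0.25 = 0.021750 + 0.162610 = 0.184360
Restricting to configurations with burnt toast present: 0.65044·0.25 = 0.162610.
P(burnt toast | detector, ¬actual fire) = 0.162610 / 0.184360 ≈ 0.882

P(burnt toast | detector, ¬actual fire) ≈ 0.882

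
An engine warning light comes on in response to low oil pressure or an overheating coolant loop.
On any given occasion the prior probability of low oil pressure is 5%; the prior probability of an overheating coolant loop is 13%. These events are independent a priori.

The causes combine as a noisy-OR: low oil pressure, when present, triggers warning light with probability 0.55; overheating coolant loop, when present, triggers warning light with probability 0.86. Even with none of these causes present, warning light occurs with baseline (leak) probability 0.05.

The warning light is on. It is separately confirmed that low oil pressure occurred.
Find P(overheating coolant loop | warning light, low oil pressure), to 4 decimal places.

Under noisy-OR, P(warning light | causes) = 1 − (1−0.05)·∏(1−qᵢ) over the active causes.
P(warning light | low oil pressure) = 0.5725*0.87 + 0.94015*0.13 = 0.498075 + 0.122220 = 0.620295
Of this, 0.122220 comes from 0.94015*0.13 (the overheating coolant loop=true cases).
So P(overheating coolant loop | warning light, low oil pressure) = 0.122220/0.620295 ≈ 0.1970.

P(overheating coolant loop | warning light, low oil pressure) ≈ 0.1970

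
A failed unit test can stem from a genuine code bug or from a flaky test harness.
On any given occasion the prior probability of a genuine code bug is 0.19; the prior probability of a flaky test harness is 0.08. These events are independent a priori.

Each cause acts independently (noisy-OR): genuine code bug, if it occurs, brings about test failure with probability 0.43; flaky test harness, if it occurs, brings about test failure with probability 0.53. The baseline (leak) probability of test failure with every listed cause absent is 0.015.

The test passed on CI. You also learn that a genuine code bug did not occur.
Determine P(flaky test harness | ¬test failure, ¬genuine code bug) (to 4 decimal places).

P(flaky test harness | ¬test failure, ¬genuine code bug) ≈ 0.0393

Under noisy-OR, P(test failure | causes) = 1 − (1−0.015)·∏(1−qᵢ) over the active causes.
P(¬test failure | ¬genuine code bug) = 0.985*0.92 + 0.46295*0.08 = 0.906200 + 0.037036 = 0.943236
Restricting to configurations with flaky test harness present: 0.46295*0.08 = 0.037036.
Hence the posterior is 0.037036/0.943236 ≈ 0.0393.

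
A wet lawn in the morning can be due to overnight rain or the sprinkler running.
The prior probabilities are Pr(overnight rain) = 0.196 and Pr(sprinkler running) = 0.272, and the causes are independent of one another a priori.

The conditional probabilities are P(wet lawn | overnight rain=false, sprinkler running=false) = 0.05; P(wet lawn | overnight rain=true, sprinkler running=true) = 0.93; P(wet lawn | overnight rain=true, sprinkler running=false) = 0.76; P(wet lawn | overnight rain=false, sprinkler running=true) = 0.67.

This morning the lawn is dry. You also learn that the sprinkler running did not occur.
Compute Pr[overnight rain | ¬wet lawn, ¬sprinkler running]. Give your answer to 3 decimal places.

For the numerator, keep only overnight rain=true terms: 0.24·0.196 = 0.047040
The normalizing constant is 0.95·0.804 + 0.24·0.196 = 0.810840
P(overnight rain | ¬wet lawn, ¬sprinkler running) = 0.047040/0.810840 ≈ 0.058

Pr[overnight rain | ¬wet lawn, ¬sprinkler running] ≈ 0.058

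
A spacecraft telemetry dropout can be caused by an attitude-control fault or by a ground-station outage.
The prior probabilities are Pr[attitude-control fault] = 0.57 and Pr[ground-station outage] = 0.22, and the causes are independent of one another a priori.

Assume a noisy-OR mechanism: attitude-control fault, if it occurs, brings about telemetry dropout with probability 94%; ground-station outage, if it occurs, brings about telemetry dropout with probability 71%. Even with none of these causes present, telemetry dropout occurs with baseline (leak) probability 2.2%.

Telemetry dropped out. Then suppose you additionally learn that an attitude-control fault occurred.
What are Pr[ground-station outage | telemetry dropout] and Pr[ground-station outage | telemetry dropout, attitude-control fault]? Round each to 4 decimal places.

Pr[ground-station outage | telemetry dropout] ≈ 0.3097; Pr[ground-station outage | telemetry dropout, attitude-control fault] ≈ 0.2275

Under noisy-OR, P(telemetry dropout | causes) = 1 − (1−0.022)·∏(1−qᵢ) over the active causes.
Enumerate the 4 (attitude-control fault, ground-station outage) configurations and weight by the priors:
  P(telemetry dropout) = 0.022*0.43*0.78 + 0.71638*0.43*0.22 + 0.94132*0.57*0.78 + 0.982983*0.57*0.22
        = 0.007379 + 0.067770 + 0.418511 + 0.123266 = 0.616926
Configurations with ground-station outage contribute 0.191036, so
  P(ground-station outage | telemetry dropout) = 0.191036 / 0.616926 ≈ 0.3097

Now also conditioning on attitude-control fault=true:
For the numerator, keep only ground-station outage=true terms: 0.982983*0.22 = 0.216256
Denominator P(telemetry dropout | attitude-control fault): 0.94132*0.78 + 0.982983*0.22 = 0.950486
Posterior = 0.216256 / 0.950486 ≈ 0.2275
The drop from 0.3097 to 0.2275 is the explaining-away (discounting) effect.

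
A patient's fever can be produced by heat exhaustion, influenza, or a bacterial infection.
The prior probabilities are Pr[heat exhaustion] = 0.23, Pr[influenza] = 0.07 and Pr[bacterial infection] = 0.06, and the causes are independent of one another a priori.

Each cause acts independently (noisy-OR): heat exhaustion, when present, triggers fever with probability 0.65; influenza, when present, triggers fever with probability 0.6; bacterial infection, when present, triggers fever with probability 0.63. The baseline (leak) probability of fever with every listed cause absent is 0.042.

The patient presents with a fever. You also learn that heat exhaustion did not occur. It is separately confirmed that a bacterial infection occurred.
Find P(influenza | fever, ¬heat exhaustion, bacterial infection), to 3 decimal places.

P(influenza | fever, ¬heat exhaustion, bacterial infection) ≈ 0.091

Under noisy-OR, P(fever | causes) = 1 − (1−0.042)·∏(1−qᵢ) over the active causes.
Sum P(fever|·) weighted by the priors over both values of influenza:
  P(fever | ¬heat exhaustion, bacterial infection) = 0.64554*0.93 + 0.858216*0.07
        = 0.600352 + 0.060075 = 0.660427
The terms with influenza present sum to 0.060075, so
  P(influenza | fever, ¬heat exhaustion, bacterial infection) = 0.060075 / 0.660427 ≈ 0.091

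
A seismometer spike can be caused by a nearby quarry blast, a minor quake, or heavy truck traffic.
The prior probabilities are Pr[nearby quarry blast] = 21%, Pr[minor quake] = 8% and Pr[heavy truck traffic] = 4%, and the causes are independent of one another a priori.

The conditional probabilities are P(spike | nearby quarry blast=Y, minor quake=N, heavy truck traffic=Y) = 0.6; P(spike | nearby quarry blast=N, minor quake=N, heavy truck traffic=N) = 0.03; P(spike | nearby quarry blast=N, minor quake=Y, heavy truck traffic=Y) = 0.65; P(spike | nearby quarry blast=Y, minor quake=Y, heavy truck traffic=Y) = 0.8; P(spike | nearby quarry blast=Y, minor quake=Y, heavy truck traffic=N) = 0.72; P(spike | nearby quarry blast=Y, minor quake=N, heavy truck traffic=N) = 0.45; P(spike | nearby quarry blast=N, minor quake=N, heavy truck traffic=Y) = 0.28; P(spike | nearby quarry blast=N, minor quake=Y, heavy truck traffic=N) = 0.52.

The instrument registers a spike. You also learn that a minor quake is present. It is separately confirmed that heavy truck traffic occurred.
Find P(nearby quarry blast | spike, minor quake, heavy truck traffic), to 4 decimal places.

P(nearby quarry blast | spike, minor quake, heavy truck traffic) ≈ 0.2465

For the numerator, keep only nearby quarry blast=true terms: 0.8*0.21 = 0.168000
Normalizer over all consistent configurations: 0.65*0.79 + 0.8*0.21 = 0.681500
P(nearby quarry blast | spike, minor quake, heavy truck traffic) = 0.168000/0.681500 ≈ 0.2465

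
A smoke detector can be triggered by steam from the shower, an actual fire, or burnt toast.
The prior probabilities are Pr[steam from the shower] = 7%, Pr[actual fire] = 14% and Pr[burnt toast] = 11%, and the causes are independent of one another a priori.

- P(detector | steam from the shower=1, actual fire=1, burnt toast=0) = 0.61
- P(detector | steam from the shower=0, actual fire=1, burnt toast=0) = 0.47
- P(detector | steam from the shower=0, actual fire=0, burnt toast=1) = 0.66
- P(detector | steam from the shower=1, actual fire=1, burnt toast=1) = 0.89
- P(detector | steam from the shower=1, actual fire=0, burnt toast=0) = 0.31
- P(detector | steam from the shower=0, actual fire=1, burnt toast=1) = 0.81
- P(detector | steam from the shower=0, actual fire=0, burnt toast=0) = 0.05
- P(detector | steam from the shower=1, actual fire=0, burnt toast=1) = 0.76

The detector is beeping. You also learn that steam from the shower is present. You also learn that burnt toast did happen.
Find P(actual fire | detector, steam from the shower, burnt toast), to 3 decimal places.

P(actual fire | detector, steam from the shower, burnt toast) ≈ 0.160

P(detector | steam from the shower, burnt toast) = 0.76×0.86 + 0.89×0.14 = 0.653600 + 0.124600 = 0.778200
Of this, 0.124600 comes from 0.89×0.14 (the actual fire=true cases).
So P(actual fire | detector, steam from the shower, burnt toast) = 0.124600/0.778200 ≈ 0.160.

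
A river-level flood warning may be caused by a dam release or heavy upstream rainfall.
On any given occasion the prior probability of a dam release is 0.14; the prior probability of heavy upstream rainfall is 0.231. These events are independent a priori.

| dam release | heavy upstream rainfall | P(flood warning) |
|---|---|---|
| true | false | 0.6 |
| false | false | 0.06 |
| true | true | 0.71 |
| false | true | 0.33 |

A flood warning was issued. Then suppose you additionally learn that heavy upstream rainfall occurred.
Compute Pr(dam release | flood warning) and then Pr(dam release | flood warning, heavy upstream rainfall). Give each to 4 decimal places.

Sum P(flood warning|·) weighted by the priors over the 4 (dam release, heavy upstream rainfall) configurations:
  P(flood warning) = 0.06×0.86×0.769 + 0.33×0.86×0.231 + 0.6×0.14×0.769 + 0.71×0.14×0.231
        = 0.039680 + 0.065558 + 0.064596 + 0.022961 = 0.192795
Keeping only the dam release-present terms gives 0.087557, so
  P(dam release | flood warning) = 0.087557 / 0.192795 ≈ 0.4541

Now also conditioning on heavy upstream rainfall=true:
Weight on dam release=true, given the evidence: 0.71*0.14 = 0.099400
Denominator P(flood warning | heavy upstream rainfall): 0.33*0.86 + 0.71*0.14 = 0.383200
P(dam release | flood warning, heavy upstream rainfall) = 0.099400/0.383200 ≈ 0.2594
The drop from 0.4541 to 0.2594 is the explaining-away (discounting) effect.

Pr(dam release | flood warning) ≈ 0.4541; Pr(dam release | flood warning, heavy upstream rainfall) ≈ 0.2594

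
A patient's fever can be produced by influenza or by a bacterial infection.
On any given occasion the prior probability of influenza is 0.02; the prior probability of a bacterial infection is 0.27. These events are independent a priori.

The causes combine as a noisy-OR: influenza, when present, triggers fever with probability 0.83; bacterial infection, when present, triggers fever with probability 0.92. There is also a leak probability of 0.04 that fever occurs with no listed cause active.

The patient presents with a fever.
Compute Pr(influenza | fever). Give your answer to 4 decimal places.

Under noisy-OR, P(fever | causes) = 1 − (1−0.04)·∏(1−qᵢ) over the active causes.
P(fever) = 0.04*0.98*0.73 + 0.9232*0.98*0.27 + 0.8368*0.02*0.73 + 0.986944*0.02*0.27 = 0.028616 + 0.244279 + 0.012217 + 0.005329 = 0.290441
The influenza-present share is 0.012217 + 0.005329 = 0.017546.
Hence the posterior is 0.017546/0.290441 ≈ 0.0604.

Pr(influenza | fever) ≈ 0.0604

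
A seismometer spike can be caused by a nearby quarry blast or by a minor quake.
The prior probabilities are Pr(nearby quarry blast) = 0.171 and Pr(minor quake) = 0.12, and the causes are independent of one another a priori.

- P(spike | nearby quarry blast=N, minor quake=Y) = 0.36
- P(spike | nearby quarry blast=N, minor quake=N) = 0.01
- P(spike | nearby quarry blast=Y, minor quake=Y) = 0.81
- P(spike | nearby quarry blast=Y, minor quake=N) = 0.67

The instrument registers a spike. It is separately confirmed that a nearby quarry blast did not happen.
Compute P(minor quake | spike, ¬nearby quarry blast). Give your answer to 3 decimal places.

P(minor quake | spike, ¬nearby quarry blast) ≈ 0.831

Weight on minor quake=true, given the evidence: 0.36·0.12 = 0.043200
The normalizing constant is 0.01·0.88 + 0.36·0.12 = 0.052000
Posterior = 0.043200 / 0.052000 ≈ 0.831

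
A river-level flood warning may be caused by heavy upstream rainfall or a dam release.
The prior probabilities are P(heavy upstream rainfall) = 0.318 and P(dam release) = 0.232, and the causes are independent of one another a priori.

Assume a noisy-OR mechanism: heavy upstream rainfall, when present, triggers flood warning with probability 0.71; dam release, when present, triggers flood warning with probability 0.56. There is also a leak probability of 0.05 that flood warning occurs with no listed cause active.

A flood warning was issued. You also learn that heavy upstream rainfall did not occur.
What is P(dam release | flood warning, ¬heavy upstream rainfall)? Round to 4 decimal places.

Under noisy-OR, P(flood warning | causes) = 1 − (1−0.05)·∏(1−qᵢ) over the active causes.
For the numerator, keep only dam release=true terms: 0.582×0.232 = 0.135024
Denominator P(flood warning | ¬heavy upstream rainfall): 0.05×0.768 + 0.582×0.232 = 0.173424
Posterior = 0.135024 / 0.173424 ≈ 0.7786

P(dam release | flood warning, ¬heavy upstream rainfall) ≈ 0.7786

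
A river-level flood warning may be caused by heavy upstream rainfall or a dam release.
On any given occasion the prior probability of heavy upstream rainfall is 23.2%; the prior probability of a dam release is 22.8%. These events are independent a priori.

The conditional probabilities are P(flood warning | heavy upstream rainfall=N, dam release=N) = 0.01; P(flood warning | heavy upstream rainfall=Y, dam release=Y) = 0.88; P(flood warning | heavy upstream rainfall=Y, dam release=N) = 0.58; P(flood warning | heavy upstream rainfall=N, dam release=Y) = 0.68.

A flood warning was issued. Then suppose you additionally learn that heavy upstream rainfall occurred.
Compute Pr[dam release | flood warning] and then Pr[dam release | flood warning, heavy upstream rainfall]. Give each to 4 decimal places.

P(flood warning) = 0.01*0.768*0.772 + 0.68*0.768*0.228 + 0.58*0.232*0.772 + 0.88*0.232*0.228 = 0.005929 + 0.119071 + 0.103880 + 0.046548 = 0.275428
The dam release-present share is 0.119071 + 0.046548 = 0.165619.
Hence the posterior is 0.165619/0.275428 ≈ 0.6013.

Now condition on the additional information:
P(flood warning | heavy upstream rainfall) = 0.58×0.772 + 0.88×0.228 = 0.447760 + 0.200640 = 0.648400
The dam release-present share is 0.88×0.228 = 0.200640.
Hence the posterior is 0.200640/0.648400 ≈ 0.3094.

Pr[dam release | flood warning] ≈ 0.6013; Pr[dam release | flood warning, heavy upstream rainfall] ≈ 0.3094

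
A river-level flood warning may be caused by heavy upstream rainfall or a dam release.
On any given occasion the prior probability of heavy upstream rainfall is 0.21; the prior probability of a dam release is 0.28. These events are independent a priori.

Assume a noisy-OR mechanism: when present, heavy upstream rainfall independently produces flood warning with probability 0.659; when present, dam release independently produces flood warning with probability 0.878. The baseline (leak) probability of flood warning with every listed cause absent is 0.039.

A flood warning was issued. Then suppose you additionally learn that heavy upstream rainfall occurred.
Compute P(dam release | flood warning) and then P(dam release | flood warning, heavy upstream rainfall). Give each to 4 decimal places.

Under noisy-OR, P(flood warning | causes) = 1 − (1−0.039)·∏(1−qᵢ) over the active causes.
Numerator (weight on configurations with dam release): 0.195266 + 0.056449 = 0.251715
Normalizer over all consistent configurations: 0.039·0.79·0.72 + 0.882758·0.79·0.28 + 0.672299·0.21·0.72 + 0.96002·0.21·0.28 = 0.375550
Posterior = 0.251715 / 0.375550 ≈ 0.6703

Now condition on the additional information:
Numerator (weight on configurations with dam release): 0.96002*0.28 = 0.268806
The normalizing constant is 0.672299*0.72 + 0.96002*0.28 = 0.752861
Posterior = 0.268806 / 0.752861 ≈ 0.3570
Conditioning on heavy upstream rainfall lowers the posterior on dam release: the classic explaining-away effect in a common-effect structure.

P(dam release | flood warning) ≈ 0.6703; P(dam release | flood warning, heavy upstream rainfall) ≈ 0.3570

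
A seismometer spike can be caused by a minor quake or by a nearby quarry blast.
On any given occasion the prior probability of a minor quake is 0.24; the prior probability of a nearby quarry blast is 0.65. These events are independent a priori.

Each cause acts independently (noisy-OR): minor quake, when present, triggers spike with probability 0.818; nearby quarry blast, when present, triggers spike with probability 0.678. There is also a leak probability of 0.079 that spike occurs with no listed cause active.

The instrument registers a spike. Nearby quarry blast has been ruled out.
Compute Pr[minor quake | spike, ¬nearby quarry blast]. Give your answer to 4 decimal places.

Under noisy-OR, P(spike | causes) = 1 − (1−0.079)·∏(1−qᵢ) over the active causes.
Numerator (weight on configurations with minor quake): 0.832378·0.24 = 0.199771
Denominator P(spike | ¬nearby quarry blast): 0.079·0.76 + 0.832378·0.24 = 0.259811
P(minor quake | spike, ¬nearby quarry blast) = 0.199771/0.259811 ≈ 0.7689

Pr[minor quake | spike, ¬nearby quarry blast] ≈ 0.7689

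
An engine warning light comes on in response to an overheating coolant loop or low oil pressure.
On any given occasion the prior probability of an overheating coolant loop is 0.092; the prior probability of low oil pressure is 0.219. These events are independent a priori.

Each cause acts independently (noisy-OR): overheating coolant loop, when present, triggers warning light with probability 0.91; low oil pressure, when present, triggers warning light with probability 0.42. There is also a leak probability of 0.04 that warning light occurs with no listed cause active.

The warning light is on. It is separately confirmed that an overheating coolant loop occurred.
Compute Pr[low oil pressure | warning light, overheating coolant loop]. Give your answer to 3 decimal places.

Under noisy-OR, P(warning light | causes) = 1 − (1−0.04)·∏(1−qᵢ) over the active causes.
Sum P(warning light|·) weighted by the priors over both values of low oil pressure:
  P(warning light | overheating coolant loop) = 0.9136*0.781 + 0.949888*0.219
        = 0.713522 + 0.208025 = 0.921547
Keeping only the low oil pressure-present terms gives 0.208025, so
  P(low oil pressure | warning light, overheating coolant loop) = 0.208025 / 0.921547 ≈ 0.226

Pr[low oil pressure | warning light, overheating coolant loop] ≈ 0.226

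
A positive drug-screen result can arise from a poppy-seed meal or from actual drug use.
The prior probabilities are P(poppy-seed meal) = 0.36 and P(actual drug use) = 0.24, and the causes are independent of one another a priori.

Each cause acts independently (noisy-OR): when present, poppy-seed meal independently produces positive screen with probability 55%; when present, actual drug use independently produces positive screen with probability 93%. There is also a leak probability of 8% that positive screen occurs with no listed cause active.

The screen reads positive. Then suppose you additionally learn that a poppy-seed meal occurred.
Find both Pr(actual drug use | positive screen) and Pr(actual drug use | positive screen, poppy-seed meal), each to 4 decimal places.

Pr(actual drug use | positive screen) ≈ 0.5332; Pr(actual drug use | positive screen, poppy-seed meal) ≈ 0.3435

Under noisy-OR, P(positive screen | causes) = 1 − (1−0.08)·∏(1−qᵢ) over the active causes.
Numerator (weight on configurations with actual drug use): 0.143708 + 0.083896 = 0.227604
Normalizer over all consistent configurations: 0.08×0.64×0.76 + 0.9356×0.64×0.24 + 0.586×0.36×0.76 + 0.97102×0.36×0.24 = 0.426846
P(actual drug use | positive screen) = 0.227604/0.426846 ≈ 0.5332

Now condition on the additional information:
Weight on actual drug use=true, given the evidence: 0.97102*0.24 = 0.233045
Normalizer over all consistent configurations: 0.586*0.76 + 0.97102*0.24 = 0.678405
Posterior = 0.233045 / 0.678405 ≈ 0.3435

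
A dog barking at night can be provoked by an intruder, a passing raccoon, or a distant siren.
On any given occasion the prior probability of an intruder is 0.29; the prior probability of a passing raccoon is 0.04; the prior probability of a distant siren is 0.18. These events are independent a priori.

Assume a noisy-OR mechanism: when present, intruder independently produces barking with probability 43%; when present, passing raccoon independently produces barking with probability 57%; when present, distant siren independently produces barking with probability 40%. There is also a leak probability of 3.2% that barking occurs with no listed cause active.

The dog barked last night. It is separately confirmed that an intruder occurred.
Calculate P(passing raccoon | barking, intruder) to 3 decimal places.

Under noisy-OR, P(barking | causes) = 1 − (1−0.032)·∏(1−qᵢ) over the active causes.
Numerator (weight on configurations with passing raccoon): 0.025018 + 0.006175 = 0.031193
The normalizing constant is 0.44824·0.96·0.82 + 0.668944·0.96·0.18 + 0.762743·0.04·0.82 + 0.857646·0.04·0.18 = 0.499642
P(passing raccoon | barking, intruder) = 0.031193/0.499642 ≈ 0.062

P(passing raccoon | barking, intruder) ≈ 0.062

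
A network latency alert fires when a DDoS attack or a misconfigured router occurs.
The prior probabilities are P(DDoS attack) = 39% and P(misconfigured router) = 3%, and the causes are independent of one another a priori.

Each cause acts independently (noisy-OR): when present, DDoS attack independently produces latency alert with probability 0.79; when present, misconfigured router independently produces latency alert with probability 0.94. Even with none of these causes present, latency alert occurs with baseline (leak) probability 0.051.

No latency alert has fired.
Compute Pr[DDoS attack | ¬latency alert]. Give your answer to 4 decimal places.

Pr[DDoS attack | ¬latency alert] ≈ 0.1184

Under noisy-OR, P(latency alert | causes) = 1 − (1−0.051)·∏(1−qᵢ) over the active causes.
For the numerator, keep only DDoS attack=true terms: 0.075391 + 0.000140 = 0.075531
The normalizing constant is 0.949*0.61*0.97 + 0.05694*0.61*0.03 + 0.19929*0.39*0.97 + 0.011957*0.39*0.03 = 0.638096
Posterior = 0.075531 / 0.638096 ≈ 0.1184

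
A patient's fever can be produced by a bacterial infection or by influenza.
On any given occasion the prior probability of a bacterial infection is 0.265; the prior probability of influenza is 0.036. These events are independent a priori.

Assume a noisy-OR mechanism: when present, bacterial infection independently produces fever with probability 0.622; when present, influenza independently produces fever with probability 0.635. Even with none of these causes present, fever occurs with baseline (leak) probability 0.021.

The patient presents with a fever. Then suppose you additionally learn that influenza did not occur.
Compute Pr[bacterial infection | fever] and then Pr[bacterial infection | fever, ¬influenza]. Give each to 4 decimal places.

Under noisy-OR, P(fever | causes) = 1 − (1−0.021)·∏(1−qᵢ) over the active causes.
Numerator (weight on configurations with bacterial infection): 0.160924 + 0.008251 = 0.169175
The normalizing constant is 0.021*0.735*0.964 + 0.642665*0.735*0.036 + 0.629938*0.265*0.964 + 0.864927*0.265*0.036 = 0.201059
P(bacterial infection | fever) = 0.169175/0.201059 ≈ 0.8414

Now also conditioning on influenza≠true:
P(fever | ¬influenza) = 0.021*0.735 + 0.629938*0.265 = 0.015435 + 0.166934 = 0.182369
The bacterial infection-present share is 0.629938*0.265 = 0.166934.
P(bacterial infection | fever, ¬influenza) = 0.166934 / 0.182369 ≈ 0.9154

Pr[bacterial infection | fever] ≈ 0.8414; Pr[bacterial infection | fever, ¬influenza] ≈ 0.9154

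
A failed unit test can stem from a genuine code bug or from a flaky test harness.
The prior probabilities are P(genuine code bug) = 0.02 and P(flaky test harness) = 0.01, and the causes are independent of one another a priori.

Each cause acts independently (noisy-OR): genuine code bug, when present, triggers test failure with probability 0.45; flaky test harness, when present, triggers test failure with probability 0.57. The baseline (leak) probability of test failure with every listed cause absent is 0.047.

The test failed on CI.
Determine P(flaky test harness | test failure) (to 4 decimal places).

Under noisy-OR, P(test failure | causes) = 1 − (1−0.047)·∏(1−qᵢ) over the active causes.
Sum P(test failure|·) weighted by the priors over the 4 (genuine code bug, flaky test harness) configurations:
  P(test failure) = 0.047×0.98×0.99 + 0.59021×0.98×0.01 + 0.47585×0.02×0.99 + 0.774616×0.02×0.01
        = 0.045599 + 0.005784 + 0.009422 + 0.000155 = 0.060960
The terms with flaky test harness present sum to 0.005939, so
  P(flaky test harness | test failure) = 0.005939 / 0.060960 ≈ 0.0974

P(flaky test harness | test failure) ≈ 0.0974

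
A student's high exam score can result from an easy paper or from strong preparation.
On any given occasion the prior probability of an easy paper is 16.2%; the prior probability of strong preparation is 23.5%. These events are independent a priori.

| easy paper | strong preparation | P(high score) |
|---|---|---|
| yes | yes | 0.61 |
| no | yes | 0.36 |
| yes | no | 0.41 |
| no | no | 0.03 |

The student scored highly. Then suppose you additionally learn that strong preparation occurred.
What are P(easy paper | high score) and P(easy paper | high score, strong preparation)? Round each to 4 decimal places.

P(easy paper | high score) ≈ 0.4510; P(easy paper | high score, strong preparation) ≈ 0.2467

Enumerate the 4 (easy paper, strong preparation) configurations and weight by the priors:
  P(high score) = 0.03*0.838*0.765 + 0.36*0.838*0.235 + 0.41*0.162*0.765 + 0.61*0.162*0.235
        = 0.019232 + 0.070895 + 0.050811 + 0.023223 = 0.164161
The terms with easy paper present sum to 0.074034, so
  P(easy paper | high score) = 0.074034 / 0.164161 ≈ 0.4510

Now condition on the additional information:
By total probability over both values of easy paper:
  P(high score | strong preparation) = 0.36*0.838 + 0.61*0.162
        = 0.301680 + 0.098820 = 0.400500
Configurations with easy paper contribute 0.098820, so
  P(easy paper | high score, strong preparation) = 0.098820 / 0.400500 ≈ 0.2467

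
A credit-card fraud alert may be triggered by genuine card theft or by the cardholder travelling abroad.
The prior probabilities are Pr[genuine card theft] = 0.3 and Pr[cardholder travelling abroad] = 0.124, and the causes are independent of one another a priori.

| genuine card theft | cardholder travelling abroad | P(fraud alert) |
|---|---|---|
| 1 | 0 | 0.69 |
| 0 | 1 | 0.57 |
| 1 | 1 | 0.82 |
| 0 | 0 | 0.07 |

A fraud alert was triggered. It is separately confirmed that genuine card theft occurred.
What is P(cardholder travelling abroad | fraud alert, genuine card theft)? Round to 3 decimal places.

P(cardholder travelling abroad | fraud alert, genuine card theft) ≈ 0.144

Weight on cardholder travelling abroad=true, given the evidence: 0.82×0.124 = 0.101680
Denominator P(fraud alert | genuine card theft): 0.69×0.876 + 0.82×0.124 = 0.706120
Posterior = 0.101680 / 0.706120 ≈ 0.144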